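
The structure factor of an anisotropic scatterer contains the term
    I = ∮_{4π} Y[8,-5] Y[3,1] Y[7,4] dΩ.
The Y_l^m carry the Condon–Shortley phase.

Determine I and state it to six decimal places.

Rules hold: Σm=0, L=18 even, 5≤7≤11.
N = 17·7·15 = 1785
Δ = 4!·12!·2!/19! = 1/5290740
Racah Σ t=1..3: t=1:−1/7257600 t=2:+1/2073600 t=3:−1/7257600 = 1/4838400
⇒ 3j(8 3 7; 0 0 0)² = 252/20995, sgn -1
Racah Σ t=2..4: t=2:+1/319334400 t=3:−1/43545600 t=4:+1/104509440 = -59/5748019200
⇒ 3j(8 3 7; -5 1 4)² = 3481/406980, sgn +1
4πI² = N·(3j₀)²·(3jₘ)² = 73101/398905
I = -1·√(0.183254/4π) = -0.12075969

-0.120760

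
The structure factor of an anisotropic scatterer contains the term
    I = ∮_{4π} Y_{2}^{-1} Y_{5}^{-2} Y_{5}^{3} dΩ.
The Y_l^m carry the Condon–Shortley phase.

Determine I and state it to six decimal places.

-0.161739

Checks pass: Σm=0; 12 even; l₃=5∈[3,7].
(2·2+1)(2·5+1)(2·5+1) = 605
Δ: 2! 2! 8! / 13! → 1/38610
sum: t=0:+1/2880 t=1:−1/576 t=2:+1/2880 = -1/960
3j²(2 5 5; 0 0 0) = Δ·Π!·Σ² = 10/429  (sign +1)
sum: t=1:−1/2880 t=2:+1/10080 = -1/4032
3j²(2 5 5; -1 -2 3) = Δ·Π!·Σ² = 10/429  (sign -1)
combine: 4πI² = 605·10/429·10/429 = 500/1521
take √, sign -1: I = -0.16173926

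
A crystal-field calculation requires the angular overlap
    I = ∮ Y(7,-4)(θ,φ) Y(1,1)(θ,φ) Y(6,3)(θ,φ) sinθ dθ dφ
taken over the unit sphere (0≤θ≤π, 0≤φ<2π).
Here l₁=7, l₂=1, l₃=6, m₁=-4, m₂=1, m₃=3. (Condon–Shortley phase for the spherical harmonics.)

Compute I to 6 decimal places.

0.259489

Checks pass: Σm=0; 14 even; l₃=6∈[6,8].
(2·7+1)(2·1+1)(2·6+1) = 585
Δ: 2! 12! 0! / 15! → 1/1365
sum: t=1:−1/518400 = -1/518400
3j²(7 1 6; 0 0 0) = Δ·Π!·Σ² = 7/195  (sign -1)
sum: t=2:+1/4354560 = 1/4354560
3j²(7 1 6; -4 1 3) = Δ·Π!·Σ² = 11/273  (sign -1)
combine: 4πI² = 585·7/195·11/273 = 11/13
take √, sign +1: I = 0.25948947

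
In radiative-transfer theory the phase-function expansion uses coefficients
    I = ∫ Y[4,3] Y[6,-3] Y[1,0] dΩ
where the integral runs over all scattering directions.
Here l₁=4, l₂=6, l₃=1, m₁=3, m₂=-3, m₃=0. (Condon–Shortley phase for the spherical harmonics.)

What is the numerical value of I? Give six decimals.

|4−6|≤1≤4+6 violated ⇒ I = 0

0.000000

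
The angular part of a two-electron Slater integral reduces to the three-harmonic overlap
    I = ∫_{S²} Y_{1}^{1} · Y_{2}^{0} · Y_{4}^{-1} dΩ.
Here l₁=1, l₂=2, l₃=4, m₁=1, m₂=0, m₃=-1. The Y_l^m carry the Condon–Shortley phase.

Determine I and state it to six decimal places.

|1−2|≤4≤1+2 violated ⇒ I = 0

0.000000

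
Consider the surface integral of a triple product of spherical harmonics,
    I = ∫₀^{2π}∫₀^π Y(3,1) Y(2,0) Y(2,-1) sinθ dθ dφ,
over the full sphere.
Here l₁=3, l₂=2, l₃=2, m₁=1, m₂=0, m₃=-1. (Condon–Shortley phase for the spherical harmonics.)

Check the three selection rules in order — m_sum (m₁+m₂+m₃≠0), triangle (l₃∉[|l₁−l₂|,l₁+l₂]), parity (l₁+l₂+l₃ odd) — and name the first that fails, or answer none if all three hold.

parity

azimuthal sum: 1 + 0 − 1 = 0  ✓
1 ≤ 2 ≤ 5 (triangle on l)  ✓
L = 3 + 2 + 2 = 7 (odd)  ✗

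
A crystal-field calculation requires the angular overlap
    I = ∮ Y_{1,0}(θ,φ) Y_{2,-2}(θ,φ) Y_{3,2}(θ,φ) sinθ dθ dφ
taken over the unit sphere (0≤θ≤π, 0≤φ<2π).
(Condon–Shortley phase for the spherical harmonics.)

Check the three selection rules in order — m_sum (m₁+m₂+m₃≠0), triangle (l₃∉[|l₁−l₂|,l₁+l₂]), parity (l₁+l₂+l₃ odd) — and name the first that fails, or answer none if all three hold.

Σmᵢ = 0  ✓
l₃∈[|l₁−l₂|,l₁+l₂]=[1,3], have l₃=3  ✓
Σlᵢ = 6 ⇒ even  ✓

none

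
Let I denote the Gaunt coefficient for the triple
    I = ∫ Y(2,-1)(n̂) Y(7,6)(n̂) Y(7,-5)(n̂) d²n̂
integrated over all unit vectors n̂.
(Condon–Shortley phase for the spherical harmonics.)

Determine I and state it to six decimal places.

Checks pass: Σm=0; 16 even; l₃=7∈[5,9].
(2·2+1)(2·7+1)(2·7+1) = 1125
Δ: 2! 2! 12! / 17! → 1/185640
sum: t=0:+1/2419200 t=1:−1/518400 t=2:+1/2419200 = -1/907200
3j²(2 7 7; 0 0 0) = Δ·Π!·Σ² = 56/3315  (sign +1)
sum: t=1:−1/958003200 t=2:+1/79833600 = 1/87091200
3j²(2 7 7; -1 6 -5) = Δ·Π!·Σ² = 121/4760  (sign +1)
combine: 4πI² = 1125·56/3315·121/4760 = 1815/3757
take √, sign +1: I = 0.19607074

0.196071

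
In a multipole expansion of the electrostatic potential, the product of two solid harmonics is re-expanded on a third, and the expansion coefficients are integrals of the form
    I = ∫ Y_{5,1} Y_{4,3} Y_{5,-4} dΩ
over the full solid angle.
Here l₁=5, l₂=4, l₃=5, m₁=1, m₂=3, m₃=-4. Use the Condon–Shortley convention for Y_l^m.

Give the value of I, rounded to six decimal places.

Checks pass: Σm=0; 14 even; l₃=5∈[1,9].
(2·5+1)(2·4+1)(2·5+1) = 1089
Δ: 4! 6! 4! / 15! → 1/3153150
sum: t=0:+1/69120 t=1:−1/1728 t=2:+1/576 t=3:−1/1728 t=4:+1/69120 = 7/11520
3j²(5 4 5; 0 0 0) = Δ·Π!·Σ² = 2/143  (sign -1)
sum: t=3:−1/17280 t=4:+1/103680 = -1/20736
3j²(5 4 5; 1 3 -4) = Δ·Π!·Σ² = 10/429  (sign +1)
combine: 4πI² = 1089·2/143·10/429 = 60/169
take √, sign -1: I = -0.16808437

-0.168084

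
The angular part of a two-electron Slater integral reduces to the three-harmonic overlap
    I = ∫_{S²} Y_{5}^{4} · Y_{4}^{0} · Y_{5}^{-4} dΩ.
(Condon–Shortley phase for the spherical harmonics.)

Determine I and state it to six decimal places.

Rules hold: Σm=0, L=14 even, 1≤5≤9.
N = 11·9·11 = 1089
Δ = 4!·6!·4!/15! = 1/3153150
Racah Σ t=0..4: t=0:+1/69120 t=1:−1/1728 t=2:+1/576 t=3:−1/1728 t=4:+1/69120 = 7/11520
⇒ 3j(5 4 5; 0 0 0)² = 2/143, sgn -1
Racah Σ t=0..1: t=0:+1/69120 t=1:−1/25920 = -1/41472
⇒ 3j(5 4 5; 4 0 -4)² = 2/143, sgn +1
4πI² = N·(3j₀)²·(3jₘ)² = 36/169
I = -1·√(0.213018/4π) = -0.13019760

-0.130198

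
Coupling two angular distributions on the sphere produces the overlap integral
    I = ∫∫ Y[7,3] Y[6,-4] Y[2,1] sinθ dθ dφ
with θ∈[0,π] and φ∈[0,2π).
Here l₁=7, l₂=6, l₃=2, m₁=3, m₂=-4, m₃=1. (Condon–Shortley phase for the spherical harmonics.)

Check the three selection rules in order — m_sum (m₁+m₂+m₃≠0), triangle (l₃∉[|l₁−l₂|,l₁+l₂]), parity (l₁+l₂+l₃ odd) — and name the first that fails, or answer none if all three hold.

azimuthal sum: 3 − 4 + 1 = 0  ✓
1 ≤ 2 ≤ 13 (triangle on l)  ✓
L = 7 + 6 + 2 = 15 (odd)  ✗

parity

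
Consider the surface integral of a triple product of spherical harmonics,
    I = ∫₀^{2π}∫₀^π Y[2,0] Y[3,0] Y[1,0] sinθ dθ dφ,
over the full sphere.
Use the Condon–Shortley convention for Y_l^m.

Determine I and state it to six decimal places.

0.247767

m-sum 0 ✓  L=6 even ✓  1≤1≤5 ✓
Π(2lᵢ+1) = 5×7×3 = 105
triangle coeff Δ(2,3,1) = 1/105
Σ_t [2,2]: t=2:+1/4 = 1/4
(3j)²=3/35 [(2 3 1; 0 0 0)], sign=-1
(m-triple is (0,0,0) — same symbol as above.)
⇒ 4πI² = 27/35
I = (+1)√(27/35/(4π)) = 0.24776670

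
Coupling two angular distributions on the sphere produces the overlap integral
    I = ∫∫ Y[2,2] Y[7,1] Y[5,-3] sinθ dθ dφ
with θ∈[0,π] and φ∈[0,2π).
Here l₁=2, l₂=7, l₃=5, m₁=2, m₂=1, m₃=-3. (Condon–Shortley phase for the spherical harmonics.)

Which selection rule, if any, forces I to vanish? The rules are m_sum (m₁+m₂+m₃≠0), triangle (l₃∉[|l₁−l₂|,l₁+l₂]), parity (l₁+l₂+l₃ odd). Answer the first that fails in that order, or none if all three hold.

none

Σmᵢ = 0  ✓
l₃∈[|l₁−l₂|,l₁+l₂]=[5,9], have l₃=5  ✓
Σlᵢ = 14 ⇒ even  ✓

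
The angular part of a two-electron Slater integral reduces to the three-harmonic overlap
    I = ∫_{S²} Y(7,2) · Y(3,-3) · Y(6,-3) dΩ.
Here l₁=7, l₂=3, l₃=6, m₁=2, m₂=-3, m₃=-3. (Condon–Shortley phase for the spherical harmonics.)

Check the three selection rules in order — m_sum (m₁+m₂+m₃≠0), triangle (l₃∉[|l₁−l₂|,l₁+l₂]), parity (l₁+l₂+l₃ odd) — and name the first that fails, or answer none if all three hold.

Σmᵢ = -4  ✗
l₃∈[|l₁−l₂|,l₁+l₂]=[4,10], have l₃=6
Σlᵢ = 16 ⇒ even

m_sum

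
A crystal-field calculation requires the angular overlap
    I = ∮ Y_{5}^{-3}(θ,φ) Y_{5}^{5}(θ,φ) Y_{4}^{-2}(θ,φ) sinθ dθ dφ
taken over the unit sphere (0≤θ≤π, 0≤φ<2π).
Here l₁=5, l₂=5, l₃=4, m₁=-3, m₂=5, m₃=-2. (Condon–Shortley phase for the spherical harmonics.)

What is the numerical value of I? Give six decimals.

Checks pass: Σm=0; 14 even; l₃=4∈[0,10].
(2·5+1)(2·5+1)(2·4+1) = 1089
Δ: 6! 4! 4! / 15! → 1/3153150
sum: t=1:−1/69120 t=2:+1/1728 t=3:−1/576 t=4:+1/1728 t=5:−1/69120 = -7/11520
3j²(5 5 4; 0 0 0) = Δ·Π!·Σ² = 2/143  (sign -1)
sum: t=6:+1/69120 = 1/69120
3j²(5 5 4; -3 5 -2) = Δ·Π!·Σ² = 4/143  (sign +1)
combine: 4πI² = 1089·2/143·4/143 = 72/169
take √, sign -1: I = -0.18412721

-0.184127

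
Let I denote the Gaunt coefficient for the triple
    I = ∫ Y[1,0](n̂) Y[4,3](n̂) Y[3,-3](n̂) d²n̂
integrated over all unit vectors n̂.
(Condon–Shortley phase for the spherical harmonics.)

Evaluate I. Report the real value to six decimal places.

Rules hold: Σm=0, L=8 even, 3≤3≤5.
N = 3·9·7 = 189
Δ = 2!·0!·6!/9! = 1/252
Racah Σ t=1..1: t=1:−1/36 = -1/36
⇒ 3j(1 4 3; 0 0 0)² = 4/63, sgn +1
Racah Σ t=1..1: t=1:−1/720 = -1/720
⇒ 3j(1 4 3; 0 3 -3)² = 1/36, sgn -1
4πI² = N·(3j₀)²·(3jₘ)² = 1/3
I = -1·√(0.333333/4π) = -0.16286750

-0.162868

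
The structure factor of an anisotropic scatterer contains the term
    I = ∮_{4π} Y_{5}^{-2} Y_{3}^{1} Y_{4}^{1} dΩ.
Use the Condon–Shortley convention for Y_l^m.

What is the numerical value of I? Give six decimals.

0.148044

m-sum 0 ✓  L=12 even ✓  2≤4≤8 ✓
Π(2lᵢ+1) = 11×7×9 = 693
triangle coeff Δ(5,3,4) = 1/180180
Σ_t [1,3]: t=1:−1/576 t=2:+1/144 t=3:−1/576 = 1/288
(3j)²=20/1001 [(5 3 4; 0 0 0)], sign=+1
Σ_t [2,4]: t=2:+1/960 t=3:−1/288 t=4:+1/1728 = -1/540
(3j)²=128/6435 [(5 3 4; -2 1 1)], sign=+1
⇒ 4πI² = 512/1859
I = (+1)√(512/1859/(4π)) = 0.14804384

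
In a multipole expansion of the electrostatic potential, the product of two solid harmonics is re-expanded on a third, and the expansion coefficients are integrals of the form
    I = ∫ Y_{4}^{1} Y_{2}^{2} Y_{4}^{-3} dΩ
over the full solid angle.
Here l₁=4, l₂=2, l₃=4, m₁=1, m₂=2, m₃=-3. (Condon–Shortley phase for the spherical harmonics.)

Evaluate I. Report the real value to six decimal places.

m-sum 0 ✓  L=10 even ✓  2≤4≤6 ✓
Π(2lᵢ+1) = 9×5×9 = 405
triangle coeff Δ(4,2,4) = 1/13860
Σ_t [0,2]: t=0:+1/192 t=1:−1/36 t=2:+1/192 = -5/288
(3j)²=20/693 [(4 2 4; 0 0 0)], sign=-1
Σ_t [2,2]: t=2:+1/480 = 1/480
(3j)²=3/110 [(4 2 4; 1 2 -3)], sign=-1
⇒ 4πI² = 270/847
I = (+1)√(270/847/(4π)) = 0.15927046

0.159270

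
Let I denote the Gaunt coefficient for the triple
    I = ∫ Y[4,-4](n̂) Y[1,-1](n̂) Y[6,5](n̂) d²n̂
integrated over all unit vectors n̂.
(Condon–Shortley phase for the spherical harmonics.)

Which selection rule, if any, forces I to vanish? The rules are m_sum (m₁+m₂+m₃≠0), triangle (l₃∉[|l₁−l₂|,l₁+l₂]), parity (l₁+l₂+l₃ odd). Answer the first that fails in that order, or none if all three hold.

Σmᵢ = 0  ✓
l₃∈[|l₁−l₂|,l₁+l₂]=[3,5], have l₃=6  ✗
Σlᵢ = 11 ⇒ odd

triangle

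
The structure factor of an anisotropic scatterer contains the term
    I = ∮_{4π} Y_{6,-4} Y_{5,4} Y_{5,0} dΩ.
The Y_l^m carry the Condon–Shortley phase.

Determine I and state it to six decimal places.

-0.082328

m-sum 0 ✓  L=16 even ✓  1≤5≤11 ✓
Π(2lᵢ+1) = 13×11×11 = 1573
triangle coeff Δ(6,5,5) = 1/28588560
Σ_t [1,5]: t=1:−1/345600 t=2:+1/13824 t=3:−1/5184 t=4:+1/13824 t=5:−1/345600 = -7/129600
(3j)²=80/7293 [(6 5 5; 0 0 0)], sign=+1
Σ_t [5,6]: t=5:−1/345600 t=6:+1/207360 = 1/518400
(3j)²=12/2431 [(6 5 5; -4 4 0)], sign=-1
⇒ 4πI² = 320/3757
I = (-1)√(320/3757/(4π)) = -0.08232836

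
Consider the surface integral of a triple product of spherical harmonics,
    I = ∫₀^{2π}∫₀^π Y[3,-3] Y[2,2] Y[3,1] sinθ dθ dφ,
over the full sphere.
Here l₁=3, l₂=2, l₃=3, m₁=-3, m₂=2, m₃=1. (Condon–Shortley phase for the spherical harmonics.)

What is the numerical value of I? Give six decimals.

Rules hold: Σm=0, L=8 even, 1≤3≤5.
N = 7·5·7 = 245
Δ = 2!·4!·2!/9! = 1/3780
Racah Σ t=0..2: t=0:+1/24 t=1:−1/4 t=2:+1/24 = -1/6
⇒ 3j(3 2 3; 0 0 0)² = 4/105, sgn +1
Racah Σ t=2..2: t=2:+1/96 = 1/96
⇒ 3j(3 2 3; -3 2 1)² = 1/42, sgn +1
4πI² = N·(3j₀)²·(3jₘ)² = 2/9
I = +1·√(0.222222/4π) = 0.13298076

0.132981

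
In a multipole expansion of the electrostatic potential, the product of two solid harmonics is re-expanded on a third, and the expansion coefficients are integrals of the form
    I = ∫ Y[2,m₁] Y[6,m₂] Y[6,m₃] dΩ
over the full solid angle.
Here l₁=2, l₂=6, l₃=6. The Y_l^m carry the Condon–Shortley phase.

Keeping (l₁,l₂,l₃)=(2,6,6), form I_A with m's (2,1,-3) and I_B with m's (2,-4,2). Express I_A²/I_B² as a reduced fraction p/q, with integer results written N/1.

Shared (l₁,l₂,l₃)=(2,6,6): N and (l;000)² cancel in I_A²/I_B².
A: Δ = 2!·2!·10!/15! = 1/90090; Racah Σ t=0..0: t=0:+1/120960 = 1/120960; ⇒ 3j(2 6 6; 2 1 -3)² = 24/1001, sgn -1
B: Δ = 2!·2!·10!/15! = 1/90090; Racah Σ t=0..0: t=0:+1/322560 = 1/322560; ⇒ 3j(2 6 6; 2 -4 2)² = 18/1001, sgn +1
I_A²/I_B² = (24/1001)/(18/1001) = 4/3

4/3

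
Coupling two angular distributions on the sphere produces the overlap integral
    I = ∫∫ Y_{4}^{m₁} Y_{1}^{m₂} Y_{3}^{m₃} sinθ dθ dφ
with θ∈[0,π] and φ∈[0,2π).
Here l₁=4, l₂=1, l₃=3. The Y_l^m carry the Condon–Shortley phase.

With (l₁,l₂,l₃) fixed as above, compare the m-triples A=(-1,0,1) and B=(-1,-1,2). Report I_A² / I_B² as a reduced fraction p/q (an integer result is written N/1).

5/1

l's match ⇒ only the (l;m) 3-j factors differ between A and B.
A: triangle coeff Δ(4,1,3) = 1/252; Σ_t [1,1]: t=1:−1/48 = -1/48; (3j)²=5/84 [(4 1 3; -1 0 1)], sign=-1
B: triangle coeff Δ(4,1,3) = 1/252; Σ_t [0,0]: t=0:+1/240 = 1/240; (3j)²=1/84 [(4 1 3; -1 -1 2)], sign=-1
I_A²/I_B² = (5/84)/(1/84) = 5/1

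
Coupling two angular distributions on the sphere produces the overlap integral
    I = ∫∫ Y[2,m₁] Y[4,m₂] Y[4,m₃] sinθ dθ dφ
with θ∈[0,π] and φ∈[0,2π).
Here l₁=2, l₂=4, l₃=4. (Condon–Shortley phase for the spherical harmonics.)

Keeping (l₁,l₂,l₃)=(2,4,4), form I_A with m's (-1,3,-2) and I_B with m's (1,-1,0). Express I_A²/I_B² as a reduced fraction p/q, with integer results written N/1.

Same 2,4,4: normalisation and zero-m 3j drop out of the ratio.
A: Δ: 2! 2! 6! / 11! → 1/13860; sum: t=1:−1/1440 t=2:+1/240 = 1/288; 3j²(2 4 4; -1 3 -2) = Δ·Π!·Σ² = 5/132  (sign +1)
B: Δ: 2! 2! 6! / 11! → 1/13860; sum: t=0:+1/72 t=1:−1/96 = 1/288; 3j²(2 4 4; 1 -1 0) = Δ·Π!·Σ² = 1/462  (sign +1)
I_A²/I_B² = (5/132)/(1/462) = 35/2

35/2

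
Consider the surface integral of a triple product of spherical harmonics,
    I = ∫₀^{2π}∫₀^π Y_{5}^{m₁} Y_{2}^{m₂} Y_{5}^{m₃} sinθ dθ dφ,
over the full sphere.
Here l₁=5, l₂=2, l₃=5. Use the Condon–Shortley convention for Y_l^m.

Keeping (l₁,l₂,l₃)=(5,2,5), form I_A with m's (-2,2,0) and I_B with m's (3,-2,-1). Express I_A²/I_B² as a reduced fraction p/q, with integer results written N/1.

Shared (l₁,l₂,l₃)=(5,2,5): N and (l;000)² cancel in I_A²/I_B².
A: Δ = 2!·8!·2!/13! = 1/38610; Racah Σ t=2..2: t=2:+1/2880 = 1/2880; ⇒ 3j(5 2 5; -2 2 0)² = 14/429, sgn -1
B: Δ = 2!·8!·2!/13! = 1/38610; Racah Σ t=0..0: t=0:+1/5760 = 1/5760; ⇒ 3j(5 2 5; 3 -2 -1)² = 56/2145, sgn +1
I_A²/I_B² = (14/429)/(56/2145) = 5/4

5/4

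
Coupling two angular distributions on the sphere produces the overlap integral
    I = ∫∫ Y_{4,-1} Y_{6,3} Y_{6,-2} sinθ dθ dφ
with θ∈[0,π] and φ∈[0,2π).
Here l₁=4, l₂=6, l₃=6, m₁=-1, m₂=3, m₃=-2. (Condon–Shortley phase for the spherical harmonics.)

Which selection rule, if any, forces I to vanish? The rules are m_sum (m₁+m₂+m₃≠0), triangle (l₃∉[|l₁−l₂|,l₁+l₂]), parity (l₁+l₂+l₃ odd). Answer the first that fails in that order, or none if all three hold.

none

m₁+m₂+m₃ = -1 + 3 − 2 = 0  ✓
triangle: |4−6|=2 ≤ l₃=6 ≤ 4+6=10  ✓
parity: l₁+l₂+l₃ = 16 is even  ✓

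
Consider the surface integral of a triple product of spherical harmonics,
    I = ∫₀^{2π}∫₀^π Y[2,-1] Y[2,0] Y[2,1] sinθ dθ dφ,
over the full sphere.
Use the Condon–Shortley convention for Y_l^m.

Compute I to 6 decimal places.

Rules hold: Σm=0, L=6 even, 0≤2≤4.
N = 5·5·5 = 125
Δ = 2!·2!·2!/7! = 1/630
Racah Σ t=0..2: t=0:+1/8 t=1:−1/1 t=2:+1/8 = -3/4
⇒ 3j(2 2 2; 0 0 0)² = 2/35, sgn -1
Racah Σ t=1..2: t=1:−1/2 t=2:+1/4 = -1/4
⇒ 3j(2 2 2; -1 0 1)² = 1/70, sgn +1
4πI² = N·(3j₀)²·(3jₘ)² = 5/49
I = -1·√(0.102041/4π) = -0.09011188

-0.090112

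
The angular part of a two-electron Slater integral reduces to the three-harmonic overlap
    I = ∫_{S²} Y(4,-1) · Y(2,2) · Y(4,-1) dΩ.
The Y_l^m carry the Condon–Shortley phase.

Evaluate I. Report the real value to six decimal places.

m-sum 0 ✓  L=10 even ✓  2≤4≤6 ✓
Π(2lᵢ+1) = 9×5×9 = 405
triangle coeff Δ(4,2,4) = 1/13860
Σ_t [0,2]: t=0:+1/192 t=1:−1/36 t=2:+1/192 = -5/288
(3j)²=20/693 [(4 2 4; 0 0 0)], sign=-1
Σ_t [2,2]: t=2:+1/144 = 1/144
(3j)²=10/231 [(4 2 4; -1 2 -1)], sign=-1
⇒ 4πI² = 3000/5929
I = (+1)√(3000/5929/(4π)) = 0.20066192

0.200662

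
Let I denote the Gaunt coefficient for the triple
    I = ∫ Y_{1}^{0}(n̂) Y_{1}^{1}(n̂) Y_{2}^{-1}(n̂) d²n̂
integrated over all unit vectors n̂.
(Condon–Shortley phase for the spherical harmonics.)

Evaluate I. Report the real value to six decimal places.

Checks pass: Σm=0; 4 even; l₃=2∈[0,2].
(2·1+1)(2·1+1)(2·2+1) = 45
Δ: 0! 2! 2! / 5! → 1/30
sum: t=0:+1/1 = 1/1
3j²(1 1 2; 0 0 0) = Δ·Π!·Σ² = 2/15  (sign +1)
sum: t=0:+1/2 = 1/2
3j²(1 1 2; 0 1 -1) = Δ·Π!·Σ² = 1/10  (sign -1)
combine: 4πI² = 45·2/15·1/10 = 3/5
take √, sign -1: I = -0.21850969

-0.218510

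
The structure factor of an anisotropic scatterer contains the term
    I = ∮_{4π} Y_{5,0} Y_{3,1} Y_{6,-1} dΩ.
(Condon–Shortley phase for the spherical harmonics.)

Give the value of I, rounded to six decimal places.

m-sum 0 ✓  L=14 even ✓  2≤6≤8 ✓
Π(2lᵢ+1) = 11×7×13 = 1001
triangle coeff Δ(5,3,6) = 1/675675
Σ_t [0,2]: t=0:+1/8640 t=1:−1/2304 t=2:+1/8640 = -7/34560
(3j)²=7/429 [(5 3 6; 0 0 0)], sign=-1
Σ_t [0,2]: t=0:+1/34560 t=1:−1/3456 t=2:+1/5760 = -1/11520
(3j)²=2/429 [(5 3 6; 0 1 -1)], sign=+1
⇒ 4πI² = 98/1287
I = (-1)√(98/1287/(4π)) = -0.07784287

-0.077843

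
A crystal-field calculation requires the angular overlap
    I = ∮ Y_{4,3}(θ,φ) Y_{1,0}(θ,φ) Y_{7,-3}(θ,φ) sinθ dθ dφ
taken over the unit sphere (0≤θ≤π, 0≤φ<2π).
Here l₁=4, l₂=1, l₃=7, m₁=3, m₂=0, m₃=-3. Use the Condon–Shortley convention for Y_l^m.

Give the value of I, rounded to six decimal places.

0.000000

l₃=7 ∉ [3,5] — triangle fails ⇒ I = 0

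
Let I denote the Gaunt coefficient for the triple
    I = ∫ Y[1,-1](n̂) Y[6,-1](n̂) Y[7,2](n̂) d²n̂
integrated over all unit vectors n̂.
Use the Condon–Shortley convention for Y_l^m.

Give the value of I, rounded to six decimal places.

0.209937

Rules hold: Σm=0, L=14 even, 5≤7≤7.
N = 3·13·15 = 585
Δ = 0!·2!·12!/15! = 1/1365
Racah Σ t=0..0: t=0:+1/518400 = 1/518400
⇒ 3j(1 6 7; 0 0 0)² = 7/195, sgn -1
Racah Σ t=0..0: t=0:+1/1209600 = 1/1209600
⇒ 3j(1 6 7; -1 -1 2)² = 12/455, sgn -1
4πI² = N·(3j₀)²·(3jₘ)² = 36/65
I = +1·√(0.553846/4π) = 0.20993732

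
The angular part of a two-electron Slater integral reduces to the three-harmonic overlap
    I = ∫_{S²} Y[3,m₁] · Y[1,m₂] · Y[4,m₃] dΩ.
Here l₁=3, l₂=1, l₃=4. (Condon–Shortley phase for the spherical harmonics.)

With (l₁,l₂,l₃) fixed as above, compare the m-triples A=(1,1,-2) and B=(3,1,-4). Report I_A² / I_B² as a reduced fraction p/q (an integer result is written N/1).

15/28

Same 3,1,4: normalisation and zero-m 3j drop out of the ratio.
A: Δ: 0! 6! 2! / 9! → 1/252; sum: t=0:+1/96 = 1/96; 3j²(3 1 4; 1 1 -2) = Δ·Π!·Σ² = 5/84  (sign +1)
B: Δ: 0! 6! 2! / 9! → 1/252; sum: t=0:+1/1440 = 1/1440; 3j²(3 1 4; 3 1 -4) = Δ·Π!·Σ² = 1/9  (sign +1)
I_A²/I_B² = (5/84)/(1/9) = 15/28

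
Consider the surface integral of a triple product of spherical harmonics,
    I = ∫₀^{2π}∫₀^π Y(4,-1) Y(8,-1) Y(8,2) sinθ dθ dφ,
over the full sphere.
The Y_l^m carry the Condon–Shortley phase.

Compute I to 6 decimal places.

0.089739

m-sum 0 ✓  L=20 even ✓  4≤8≤12 ✓
Π(2lᵢ+1) = 9×17×17 = 2601
triangle coeff Δ(4,8,8) = 1/185175900
Σ_t [0,4]: t=0:+1/557383680 t=1:−1/21772800 t=2:+1/8294400 t=3:−1/21772800 t=4:+1/557383680 = 1/30965760
(3j)²=36/4199 [(4 8 8; 0 0 0)], sign=+1
Σ_t [1,4]: t=1:−1/74649600 t=2:+1/14515200 t=3:−1/23224320 t=4:+1/313528320 = 7/447897600
(3j)²=343/75582 [(4 8 8; -1 -1 2)], sign=+1
⇒ 4πI² = 6174/61009
I = (+1)√(6174/61009/(4π)) = 0.08973904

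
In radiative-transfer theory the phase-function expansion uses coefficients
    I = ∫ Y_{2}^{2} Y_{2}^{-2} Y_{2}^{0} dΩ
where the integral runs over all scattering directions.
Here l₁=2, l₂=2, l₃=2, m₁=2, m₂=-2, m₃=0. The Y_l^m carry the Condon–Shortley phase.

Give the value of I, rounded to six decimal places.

-0.180224

Rules hold: Σm=0, L=6 even, 0≤2≤4.
N = 5·5·5 = 125
Δ = 2!·2!·2!/7! = 1/630
Racah Σ t=0..2: t=0:+1/8 t=1:−1/1 t=2:+1/8 = -3/4
⇒ 3j(2 2 2; 0 0 0)² = 2/35, sgn -1
Racah Σ t=0..0: t=0:+1/8 = 1/8
⇒ 3j(2 2 2; 2 -2 0)² = 2/35, sgn +1
4πI² = N·(3j₀)²·(3jₘ)² = 20/49
I = -1·√(0.408163/4π) = -0.18022375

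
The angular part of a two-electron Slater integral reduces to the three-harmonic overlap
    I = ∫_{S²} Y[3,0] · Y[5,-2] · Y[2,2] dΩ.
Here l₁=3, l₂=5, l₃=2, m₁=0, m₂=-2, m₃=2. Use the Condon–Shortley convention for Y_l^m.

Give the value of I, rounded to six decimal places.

Checks pass: Σm=0; 10 even; l₃=2∈[2,8].
(2·3+1)(2·5+1)(2·2+1) = 385
Δ: 6! 0! 4! / 11! → 1/2310
sum: t=3:−1/144 = -1/144
3j²(3 5 2; 0 0 0) = Δ·Π!·Σ² = 10/231  (sign -1)
sum: t=3:−1/864 = -1/864
3j²(3 5 2; 0 -2 2) = Δ·Π!·Σ² = 1/66  (sign -1)
combine: 4πI² = 385·10/231·1/66 = 25/99
take √, sign +1: I = 0.14175797

0.141758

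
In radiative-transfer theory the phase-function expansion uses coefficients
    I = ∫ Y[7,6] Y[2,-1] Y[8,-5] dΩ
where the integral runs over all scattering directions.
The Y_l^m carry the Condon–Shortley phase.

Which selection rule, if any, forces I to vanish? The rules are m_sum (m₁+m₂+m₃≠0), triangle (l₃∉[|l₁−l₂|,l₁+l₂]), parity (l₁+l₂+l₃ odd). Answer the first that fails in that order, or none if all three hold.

azimuthal sum: 6 − 1 − 5 = 0  ✓
5 ≤ 8 ≤ 9 (triangle on l)  ✓
L = 7 + 2 + 8 = 17 (odd)  ✗

parity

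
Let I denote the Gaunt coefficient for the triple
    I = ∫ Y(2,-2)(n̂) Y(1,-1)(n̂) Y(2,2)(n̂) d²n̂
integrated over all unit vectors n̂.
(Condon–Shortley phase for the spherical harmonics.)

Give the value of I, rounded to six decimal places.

-2 − 1 + 2 = -1 ≠ 0: azimuthal integral kills it; I = 0

0.000000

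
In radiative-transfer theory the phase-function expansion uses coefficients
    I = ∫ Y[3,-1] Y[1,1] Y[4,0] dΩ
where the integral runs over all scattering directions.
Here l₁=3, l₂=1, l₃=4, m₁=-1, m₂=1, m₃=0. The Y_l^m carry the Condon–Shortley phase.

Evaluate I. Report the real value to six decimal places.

Checks pass: Σm=0; 8 even; l₃=4∈[2,4].
(2·3+1)(2·1+1)(2·4+1) = 189
Δ: 0! 6! 2! / 9! → 1/252
sum: t=0:+1/36 = 1/36
3j²(3 1 4; 0 0 0) = Δ·Π!·Σ² = 4/63  (sign +1)
sum: t=0:+1/96 = 1/96
3j²(3 1 4; -1 1 0) = Δ·Π!·Σ² = 1/42  (sign +1)
combine: 4πI² = 189·4/63·1/42 = 2/7
take √, sign +1: I = 0.15078601

0.150786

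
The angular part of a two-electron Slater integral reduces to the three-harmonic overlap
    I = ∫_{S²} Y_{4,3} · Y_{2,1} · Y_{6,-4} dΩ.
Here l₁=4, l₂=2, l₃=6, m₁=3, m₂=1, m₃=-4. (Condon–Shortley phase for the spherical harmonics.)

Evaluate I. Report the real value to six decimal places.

m-sum 0 ✓  L=12 even ✓  2≤6≤6 ✓
Π(2lᵢ+1) = 9×5×13 = 585
triangle coeff Δ(4,2,6) = 1/6435
Σ_t [0,0]: t=0:+1/2304 = 1/2304
(3j)²=5/143 [(4 2 6; 0 0 0)], sign=+1
Σ_t [0,0]: t=0:+1/30240 = 1/30240
(3j)²=16/429 [(4 2 6; 3 1 -4)], sign=+1
⇒ 4πI² = 1200/1573
I = (+1)√(1200/1573/(4π)) = 0.24638901

0.246389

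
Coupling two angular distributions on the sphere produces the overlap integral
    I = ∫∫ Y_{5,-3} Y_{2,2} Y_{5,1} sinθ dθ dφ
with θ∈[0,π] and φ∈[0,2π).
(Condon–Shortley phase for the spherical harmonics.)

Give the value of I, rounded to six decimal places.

Checks pass: Σm=0; 12 even; l₃=5∈[3,7].
(2·5+1)(2·2+1)(2·5+1) = 605
Δ: 2! 8! 2! / 13! → 1/38610
sum: t=0:+1/2880 t=1:−1/576 t=2:+1/2880 = -1/960
3j²(5 2 5; 0 0 0) = Δ·Π!·Σ² = 10/429  (sign +1)
sum: t=2:+1/5760 = 1/5760
3j²(5 2 5; -3 2 1) = Δ·Π!·Σ² = 56/2145  (sign +1)
combine: 4πI² = 605·10/429·56/2145 = 560/1521
take √, sign +1: I = 0.17116875

0.171169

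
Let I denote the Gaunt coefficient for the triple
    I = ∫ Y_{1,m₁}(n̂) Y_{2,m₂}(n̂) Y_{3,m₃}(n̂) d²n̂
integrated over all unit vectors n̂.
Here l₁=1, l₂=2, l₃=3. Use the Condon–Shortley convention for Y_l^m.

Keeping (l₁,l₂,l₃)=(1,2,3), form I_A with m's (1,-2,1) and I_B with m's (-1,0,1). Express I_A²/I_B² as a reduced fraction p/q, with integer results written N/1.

1/6

Same 1,2,3: normalisation and zero-m 3j drop out of the ratio.
A: Δ: 0! 2! 4! / 7! → 1/105; sum: t=0:+1/48 = 1/48; 3j²(1 2 3; 1 -2 1) = Δ·Π!·Σ² = 1/105  (sign +1)
B: Δ: 0! 2! 4! / 7! → 1/105; sum: t=0:+1/8 = 1/8; 3j²(1 2 3; -1 0 1) = Δ·Π!·Σ² = 2/35  (sign +1)
I_A²/I_B² = (1/105)/(2/35) = 1/6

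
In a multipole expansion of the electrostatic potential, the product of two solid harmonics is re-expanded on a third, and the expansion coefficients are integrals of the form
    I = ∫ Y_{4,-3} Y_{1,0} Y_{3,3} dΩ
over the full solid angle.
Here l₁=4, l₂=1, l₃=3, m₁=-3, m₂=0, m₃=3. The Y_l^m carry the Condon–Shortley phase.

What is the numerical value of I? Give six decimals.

-0.162868

Checks pass: Σm=0; 8 even; l₃=3∈[3,5].
(2·4+1)(2·1+1)(2·3+1) = 189
Δ: 2! 6! 0! / 9! → 1/252
sum: t=1:−1/36 = -1/36
3j²(4 1 3; 0 0 0) = Δ·Π!·Σ² = 4/63  (sign +1)
sum: t=1:−1/720 = -1/720
3j²(4 1 3; -3 0 3) = Δ·Π!·Σ² = 1/36  (sign -1)
combine: 4πI² = 189·4/63·1/36 = 1/3
take √, sign -1: I = -0.16286750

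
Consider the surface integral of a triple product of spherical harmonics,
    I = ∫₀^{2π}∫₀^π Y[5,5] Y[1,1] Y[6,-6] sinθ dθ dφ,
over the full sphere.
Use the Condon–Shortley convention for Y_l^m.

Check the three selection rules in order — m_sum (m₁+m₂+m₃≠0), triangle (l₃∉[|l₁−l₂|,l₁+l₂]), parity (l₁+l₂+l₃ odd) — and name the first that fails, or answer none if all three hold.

azimuthal sum: 5 + 1 − 6 = 0  ✓
4 ≤ 6 ≤ 6 (triangle on l)  ✓
L = 5 + 1 + 6 = 12 (even)  ✓

none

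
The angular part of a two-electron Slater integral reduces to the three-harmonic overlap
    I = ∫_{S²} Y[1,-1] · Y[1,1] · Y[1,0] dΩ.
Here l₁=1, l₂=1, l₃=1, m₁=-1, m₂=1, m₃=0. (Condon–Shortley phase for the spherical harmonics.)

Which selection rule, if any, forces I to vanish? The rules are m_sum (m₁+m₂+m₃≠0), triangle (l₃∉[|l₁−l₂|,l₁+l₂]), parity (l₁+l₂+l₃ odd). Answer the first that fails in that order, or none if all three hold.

parity

m₁+m₂+m₃ = -1 + 1 + 0 = 0  ✓
triangle: |1−1|=0 ≤ l₃=1 ≤ 1+1=2  ✓
parity: l₁+l₂+l₃ = 3 is odd  ✗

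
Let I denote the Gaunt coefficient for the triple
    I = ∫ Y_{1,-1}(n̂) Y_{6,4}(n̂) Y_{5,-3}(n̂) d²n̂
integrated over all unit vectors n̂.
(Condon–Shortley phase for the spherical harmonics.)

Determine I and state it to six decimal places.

0.274090

m-sum 0 ✓  L=12 even ✓  5≤5≤7 ✓
Π(2lᵢ+1) = 3×13×11 = 429
triangle coeff Δ(1,6,5) = 1/858
Σ_t [1,1]: t=1:−1/14400 = -1/14400
(3j)²=6/143 [(1 6 5; 0 0 0)], sign=+1
Σ_t [2,2]: t=2:+1/161280 = 1/161280
(3j)²=15/286 [(1 6 5; -1 4 -3)], sign=+1
⇒ 4πI² = 135/143
I = (+1)√(135/143/(4π)) = 0.27409047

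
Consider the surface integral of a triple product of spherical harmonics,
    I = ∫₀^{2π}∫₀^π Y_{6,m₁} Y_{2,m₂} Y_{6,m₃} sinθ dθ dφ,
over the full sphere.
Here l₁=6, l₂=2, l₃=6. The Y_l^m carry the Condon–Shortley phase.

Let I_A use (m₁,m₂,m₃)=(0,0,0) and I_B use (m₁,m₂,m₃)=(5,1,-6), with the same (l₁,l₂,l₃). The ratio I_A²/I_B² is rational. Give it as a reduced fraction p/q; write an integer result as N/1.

98/121

l's match ⇒ only the (l;m) 3-j factors differ between A and B.
A: triangle coeff Δ(6,2,6) = 1/90090; Σ_t [0,2]: t=0:+1/69120 t=1:−1/14400 t=2:+1/69120 = -7/172800; (3j)²=14/715 [(6 2 6; 0 0 0)], sign=-1
B: triangle coeff Δ(6,2,6) = 1/90090; Σ_t [1,1]: t=1:−1/7257600 = -1/7257600; (3j)²=11/455 [(6 2 6; 5 1 -6)], sign=-1
I_A²/I_B² = (14/715)/(11/455) = 98/121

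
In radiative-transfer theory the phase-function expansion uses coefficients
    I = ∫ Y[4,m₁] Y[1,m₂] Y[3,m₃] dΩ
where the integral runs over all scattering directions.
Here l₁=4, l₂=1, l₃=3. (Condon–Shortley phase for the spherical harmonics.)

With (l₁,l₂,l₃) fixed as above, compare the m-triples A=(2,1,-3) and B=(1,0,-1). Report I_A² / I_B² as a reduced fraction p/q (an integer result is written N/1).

1/15

Shared (l₁,l₂,l₃)=(4,1,3): N and (l;000)² cancel in I_A²/I_B².
A: Δ = 2!·6!·0!/9! = 1/252; Racah Σ t=2..2: t=2:+1/1440 = 1/1440; ⇒ 3j(4 1 3; 2 1 -3)² = 1/252, sgn +1
B: Δ = 2!·6!·0!/9! = 1/252; Racah Σ t=1..1: t=1:−1/48 = -1/48; ⇒ 3j(4 1 3; 1 0 -1)² = 5/84, sgn -1
I_A²/I_B² = (1/252)/(5/84) = 1/15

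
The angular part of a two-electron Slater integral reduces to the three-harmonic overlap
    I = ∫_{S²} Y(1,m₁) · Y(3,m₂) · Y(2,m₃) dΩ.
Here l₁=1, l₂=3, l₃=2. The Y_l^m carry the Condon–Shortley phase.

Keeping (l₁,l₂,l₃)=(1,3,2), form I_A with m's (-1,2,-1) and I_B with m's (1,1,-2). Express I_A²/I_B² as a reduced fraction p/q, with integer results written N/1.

10/1

Shared (l₁,l₂,l₃)=(1,3,2): N and (l;000)² cancel in I_A²/I_B².
A: Δ = 2!·0!·4!/7! = 1/105; Racah Σ t=2..2: t=2:+1/12 = 1/12; ⇒ 3j(1 3 2; -1 2 -1)² = 2/21, sgn -1
B: Δ = 2!·0!·4!/7! = 1/105; Racah Σ t=0..0: t=0:+1/48 = 1/48; ⇒ 3j(1 3 2; 1 1 -2)² = 1/105, sgn +1
I_A²/I_B² = (2/21)/(1/105) = 10/1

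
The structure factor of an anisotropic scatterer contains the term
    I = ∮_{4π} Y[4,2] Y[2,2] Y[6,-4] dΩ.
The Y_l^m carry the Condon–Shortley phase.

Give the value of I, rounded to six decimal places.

0.230476

m-sum 0 ✓  L=12 even ✓  2≤6≤6 ✓
Π(2lᵢ+1) = 9×5×13 = 585
triangle coeff Δ(4,2,6) = 1/6435
Σ_t [0,0]: t=0:+1/2304 = 1/2304
(3j)²=5/143 [(4 2 6; 0 0 0)], sign=+1
Σ_t [0,0]: t=0:+1/34560 = 1/34560
(3j)²=14/429 [(4 2 6; 2 2 -4)], sign=+1
⇒ 4πI² = 1050/1573
I = (+1)√(1050/1573/(4π)) = 0.23047581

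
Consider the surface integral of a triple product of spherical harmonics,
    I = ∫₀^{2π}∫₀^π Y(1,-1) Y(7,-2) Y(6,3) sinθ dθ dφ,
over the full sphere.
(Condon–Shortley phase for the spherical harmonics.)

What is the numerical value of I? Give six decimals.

0.110647

Checks pass: Σm=0; 14 even; l₃=6∈[6,8].
(2·1+1)(2·7+1)(2·6+1) = 585
Δ: 2! 0! 12! / 15! → 1/1365
sum: t=1:−1/518400 = -1/518400
3j²(1 7 6; 0 0 0) = Δ·Π!·Σ² = 7/195  (sign -1)
sum: t=2:+1/4354560 = 1/4354560
3j²(1 7 6; -1 -2 3) = Δ·Π!·Σ² = 2/273  (sign -1)
combine: 4πI² = 585·7/195·2/273 = 2/13
take √, sign +1: I = 0.11064668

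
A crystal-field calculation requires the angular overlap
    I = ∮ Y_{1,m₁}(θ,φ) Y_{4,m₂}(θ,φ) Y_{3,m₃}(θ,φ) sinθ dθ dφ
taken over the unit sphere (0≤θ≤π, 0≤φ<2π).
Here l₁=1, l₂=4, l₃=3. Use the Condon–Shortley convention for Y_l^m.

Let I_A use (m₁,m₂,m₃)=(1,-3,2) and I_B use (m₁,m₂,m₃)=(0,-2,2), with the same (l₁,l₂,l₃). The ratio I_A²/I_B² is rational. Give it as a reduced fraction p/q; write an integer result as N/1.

Same 1,4,3: normalisation and zero-m 3j drop out of the ratio.
A: Δ: 2! 0! 6! / 9! → 1/252; sum: t=0:+1/240 = 1/240; 3j²(1 4 3; 1 -3 2) = Δ·Π!·Σ² = 1/12  (sign -1)
B: Δ: 2! 0! 6! / 9! → 1/252; sum: t=1:−1/120 = -1/120; 3j²(1 4 3; 0 -2 2) = Δ·Π!·Σ² = 1/21  (sign +1)
I_A²/I_B² = (1/12)/(1/21) = 7/4

7/4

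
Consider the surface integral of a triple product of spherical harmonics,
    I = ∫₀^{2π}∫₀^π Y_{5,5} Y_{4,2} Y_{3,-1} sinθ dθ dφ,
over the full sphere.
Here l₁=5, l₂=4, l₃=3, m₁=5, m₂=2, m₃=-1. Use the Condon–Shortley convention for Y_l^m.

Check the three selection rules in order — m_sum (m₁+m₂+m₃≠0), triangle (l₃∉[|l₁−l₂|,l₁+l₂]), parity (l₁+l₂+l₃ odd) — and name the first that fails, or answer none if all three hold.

m₁+m₂+m₃ = 5 + 2 − 1 = 6  ✗
triangle: |5−4|=1 ≤ l₃=3 ≤ 5+4=9
parity: l₁+l₂+l₃ = 12 is even

m_sum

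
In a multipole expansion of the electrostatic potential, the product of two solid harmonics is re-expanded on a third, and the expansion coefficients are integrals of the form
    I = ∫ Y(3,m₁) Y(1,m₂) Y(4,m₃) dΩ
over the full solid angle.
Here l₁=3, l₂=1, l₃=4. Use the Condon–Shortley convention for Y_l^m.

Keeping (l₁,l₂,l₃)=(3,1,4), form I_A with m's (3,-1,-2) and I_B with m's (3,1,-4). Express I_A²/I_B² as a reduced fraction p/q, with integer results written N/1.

l's match ⇒ only the (l;m) 3-j factors differ between A and B.
A: triangle coeff Δ(3,1,4) = 1/252; Σ_t [0,0]: t=0:+1/1440 = 1/1440; (3j)²=1/252 [(3 1 4; 3 -1 -2)], sign=+1
B: triangle coeff Δ(3,1,4) = 1/252; Σ_t [0,0]: t=0:+1/1440 = 1/1440; (3j)²=1/9 [(3 1 4; 3 1 -4)], sign=+1
I_A²/I_B² = (1/252)/(1/9) = 1/28

1/28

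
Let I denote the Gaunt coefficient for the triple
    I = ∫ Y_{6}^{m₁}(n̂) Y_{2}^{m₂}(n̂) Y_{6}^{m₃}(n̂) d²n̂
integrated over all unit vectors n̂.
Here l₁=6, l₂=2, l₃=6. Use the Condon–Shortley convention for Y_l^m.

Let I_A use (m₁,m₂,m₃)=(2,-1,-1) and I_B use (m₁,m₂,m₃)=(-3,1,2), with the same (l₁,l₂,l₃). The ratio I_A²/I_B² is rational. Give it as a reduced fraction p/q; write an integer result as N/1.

2/5

Shared (l₁,l₂,l₃)=(6,2,6): N and (l;000)² cancel in I_A²/I_B².
A: Δ = 2!·10!·2!/15! = 1/90090; Racah Σ t=0..1: t=0:+1/34560 t=1:−1/60480 = 1/80640; ⇒ 3j(6 2 6; 2 -1 -1)² = 6/1001, sgn -1
B: Δ = 2!·10!·2!/15! = 1/90090; Racah Σ t=1..2: t=1:−1/161280 t=2:+1/60480 = 1/96768; ⇒ 3j(6 2 6; -3 1 2)² = 15/1001, sgn +1
I_A²/I_B² = (6/1001)/(15/1001) = 2/5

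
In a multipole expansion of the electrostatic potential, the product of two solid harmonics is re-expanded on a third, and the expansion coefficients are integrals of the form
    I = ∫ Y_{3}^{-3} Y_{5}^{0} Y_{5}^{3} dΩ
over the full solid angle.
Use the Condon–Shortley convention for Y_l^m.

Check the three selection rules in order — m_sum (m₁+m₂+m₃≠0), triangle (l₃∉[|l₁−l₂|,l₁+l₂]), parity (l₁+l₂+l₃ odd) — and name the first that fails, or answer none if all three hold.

azimuthal sum: -3 + 0 + 3 = 0  ✓
2 ≤ 5 ≤ 8 (triangle on l)  ✓
L = 3 + 5 + 5 = 13 (odd)  ✗

parity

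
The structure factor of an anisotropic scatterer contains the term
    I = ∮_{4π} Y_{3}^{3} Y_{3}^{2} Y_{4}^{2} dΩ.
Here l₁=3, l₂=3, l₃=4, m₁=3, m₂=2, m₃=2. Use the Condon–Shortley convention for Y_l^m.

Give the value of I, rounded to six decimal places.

0.000000

Σmᵢ = 7 ≠ 0, so the φ-integral vanishes; I = 0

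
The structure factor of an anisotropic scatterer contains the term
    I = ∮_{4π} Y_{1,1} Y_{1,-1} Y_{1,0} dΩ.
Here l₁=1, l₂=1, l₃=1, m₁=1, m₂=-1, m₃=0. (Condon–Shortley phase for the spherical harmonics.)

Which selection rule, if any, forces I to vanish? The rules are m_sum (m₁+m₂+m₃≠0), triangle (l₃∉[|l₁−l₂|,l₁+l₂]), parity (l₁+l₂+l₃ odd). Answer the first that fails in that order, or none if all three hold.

parity

azimuthal sum: 1 − 1 + 0 = 0  ✓
0 ≤ 1 ≤ 2 (triangle on l)  ✓
L = 1 + 1 + 1 = 3 (odd)  ✗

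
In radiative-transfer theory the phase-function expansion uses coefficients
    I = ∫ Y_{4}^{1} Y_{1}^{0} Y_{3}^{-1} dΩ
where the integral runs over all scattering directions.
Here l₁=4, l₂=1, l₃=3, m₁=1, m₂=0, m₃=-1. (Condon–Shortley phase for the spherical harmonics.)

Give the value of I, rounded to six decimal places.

-0.238414

Rules hold: Σm=0, L=8 even, 3≤3≤5.
N = 9·3·7 = 189
Δ = 2!·6!·0!/9! = 1/252
Racah Σ t=1..1: t=1:−1/36 = -1/36
⇒ 3j(4 1 3; 0 0 0)² = 4/63, sgn +1
Racah Σ t=1..1: t=1:−1/48 = -1/48
⇒ 3j(4 1 3; 1 0 -1)² = 5/84, sgn -1
4πI² = N·(3j₀)²·(3jₘ)² = 5/7
I = -1·√(0.714286/4π) = -0.23841361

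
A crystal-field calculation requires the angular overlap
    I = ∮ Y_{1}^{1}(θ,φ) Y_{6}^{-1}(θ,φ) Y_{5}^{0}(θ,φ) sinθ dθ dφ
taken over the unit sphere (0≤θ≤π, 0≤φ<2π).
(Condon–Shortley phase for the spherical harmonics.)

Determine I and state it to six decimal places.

Checks pass: Σm=0; 12 even; l₃=5∈[5,7].
(2·1+1)(2·6+1)(2·5+1) = 429
Δ: 2! 0! 10! / 13! → 1/858
sum: t=1:−1/14400 = -1/14400
3j²(1 6 5; 0 0 0) = Δ·Π!·Σ² = 6/143  (sign +1)
sum: t=0:+1/28800 = 1/28800
3j²(1 6 5; 1 -1 0) = Δ·Π!·Σ² = 7/286  (sign -1)
combine: 4πI² = 429·6/143·7/286 = 63/143
take √, sign -1: I = -0.18723944

-0.187239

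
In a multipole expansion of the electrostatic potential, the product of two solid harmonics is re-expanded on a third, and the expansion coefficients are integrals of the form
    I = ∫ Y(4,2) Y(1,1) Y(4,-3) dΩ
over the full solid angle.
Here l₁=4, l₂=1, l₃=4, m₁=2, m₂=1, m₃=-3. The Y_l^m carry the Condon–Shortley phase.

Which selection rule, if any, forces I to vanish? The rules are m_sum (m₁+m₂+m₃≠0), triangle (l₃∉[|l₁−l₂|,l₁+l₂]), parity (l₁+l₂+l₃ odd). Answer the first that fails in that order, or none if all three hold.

azimuthal sum: 2 + 1 − 3 = 0  ✓
3 ≤ 4 ≤ 5 (triangle on l)  ✓
L = 4 + 1 + 4 = 9 (odd)  ✗

parity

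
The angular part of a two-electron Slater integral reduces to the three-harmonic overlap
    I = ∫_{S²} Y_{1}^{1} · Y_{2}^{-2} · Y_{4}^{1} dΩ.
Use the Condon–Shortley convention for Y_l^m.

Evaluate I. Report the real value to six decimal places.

0.000000

triangle: need 1≤l₃≤3, have 4; I=0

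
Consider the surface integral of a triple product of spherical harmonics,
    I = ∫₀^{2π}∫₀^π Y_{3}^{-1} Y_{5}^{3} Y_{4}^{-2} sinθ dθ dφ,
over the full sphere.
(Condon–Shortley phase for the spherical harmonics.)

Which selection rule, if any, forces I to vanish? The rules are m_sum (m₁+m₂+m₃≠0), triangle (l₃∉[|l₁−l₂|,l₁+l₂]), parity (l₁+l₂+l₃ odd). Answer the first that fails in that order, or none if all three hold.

none

azimuthal sum: -1 + 3 − 2 = 0  ✓
2 ≤ 4 ≤ 8 (triangle on l)  ✓
L = 3 + 5 + 4 = 12 (even)  ✓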